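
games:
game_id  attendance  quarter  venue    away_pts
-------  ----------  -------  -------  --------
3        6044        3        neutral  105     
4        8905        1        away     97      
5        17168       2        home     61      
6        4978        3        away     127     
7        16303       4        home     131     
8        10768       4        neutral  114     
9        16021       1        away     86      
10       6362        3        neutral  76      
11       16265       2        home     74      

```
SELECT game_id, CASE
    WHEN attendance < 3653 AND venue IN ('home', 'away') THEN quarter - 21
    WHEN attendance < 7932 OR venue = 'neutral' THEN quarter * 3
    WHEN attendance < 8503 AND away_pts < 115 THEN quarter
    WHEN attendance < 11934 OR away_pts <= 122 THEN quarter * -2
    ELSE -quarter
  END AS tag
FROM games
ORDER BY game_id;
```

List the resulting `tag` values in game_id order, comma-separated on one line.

game_id=3: attendance < 7932 OR venue = 'neutral' → 9
game_id=4: attendance < 11934 OR away_pts <= 122 → -2
game_id=5: attendance < 11934 OR away_pts <= 122 → -4
game_id=6: attendance < 7932 OR venue = 'neutral' → 9
game_id=7: ELSE → -4
game_id=8: attendance < 7932 OR venue = 'neutral' → 12
game_id=9: attendance < 11934 OR away_pts <= 122 → -2
game_id=10: attendance < 7932 OR venue = 'neutral' → 9
game_id=11: attendance < 11934 OR away_pts <= 122 → -4

9, -2, -4, 9, -4, 12, -2, 9, -4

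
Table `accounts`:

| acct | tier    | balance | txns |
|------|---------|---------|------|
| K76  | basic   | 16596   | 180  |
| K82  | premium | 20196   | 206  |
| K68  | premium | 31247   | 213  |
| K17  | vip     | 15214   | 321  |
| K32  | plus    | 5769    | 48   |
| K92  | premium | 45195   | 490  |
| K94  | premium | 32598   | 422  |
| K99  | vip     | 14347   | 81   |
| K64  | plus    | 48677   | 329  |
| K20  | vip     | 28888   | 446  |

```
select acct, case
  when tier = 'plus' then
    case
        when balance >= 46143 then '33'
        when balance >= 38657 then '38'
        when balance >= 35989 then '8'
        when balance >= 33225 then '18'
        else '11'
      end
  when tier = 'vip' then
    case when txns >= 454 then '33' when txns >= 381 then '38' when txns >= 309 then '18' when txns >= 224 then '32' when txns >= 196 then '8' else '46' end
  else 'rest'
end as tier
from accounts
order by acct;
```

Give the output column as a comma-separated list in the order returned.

18, 38, 11, 33, rest, rest, rest, rest, rest, 46

acct=K17: tier='vip' → inner[txns >= 309] → 18
acct=K20: tier='vip' → inner[txns >= 381] → 38
acct=K32: tier='plus' → inner[ELSE] → 11
acct=K64: tier='plus' → inner[balance >= 46143] → 33
acct=K68: tier='premium' → outer ELSE → rest
acct=K76: tier='basic' → outer ELSE → rest
acct=K82: tier='premium' → outer ELSE → rest
acct=K92: tier='premium' → outer ELSE → rest
acct=K94: tier='premium' → outer ELSE → rest
acct=K99: tier='vip' → inner[ELSE] → 46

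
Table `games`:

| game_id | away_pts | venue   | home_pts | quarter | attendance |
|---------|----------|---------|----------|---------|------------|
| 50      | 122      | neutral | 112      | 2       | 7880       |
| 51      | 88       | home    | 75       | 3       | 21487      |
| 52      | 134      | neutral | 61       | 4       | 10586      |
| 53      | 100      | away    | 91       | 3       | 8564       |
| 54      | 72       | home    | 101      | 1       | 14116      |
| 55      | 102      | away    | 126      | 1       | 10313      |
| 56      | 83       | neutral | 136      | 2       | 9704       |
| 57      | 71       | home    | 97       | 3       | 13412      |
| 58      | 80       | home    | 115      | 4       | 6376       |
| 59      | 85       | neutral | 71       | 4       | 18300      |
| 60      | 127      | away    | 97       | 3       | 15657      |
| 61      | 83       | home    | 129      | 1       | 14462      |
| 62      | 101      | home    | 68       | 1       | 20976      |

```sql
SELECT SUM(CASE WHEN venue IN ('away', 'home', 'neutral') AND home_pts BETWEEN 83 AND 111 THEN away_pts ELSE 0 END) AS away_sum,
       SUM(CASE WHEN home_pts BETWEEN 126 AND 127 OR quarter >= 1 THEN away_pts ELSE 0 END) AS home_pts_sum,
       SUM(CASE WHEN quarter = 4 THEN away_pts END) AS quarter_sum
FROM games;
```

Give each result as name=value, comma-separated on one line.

[away_sum: venue IN ('away', 'home', 'neutral') AND home_pts BETWEEN 83 AND 111]
game_id=50: ✗
game_id=51: ✗
game_id=52: ✗
game_id=53: ✓ → 100
game_id=54: ✓ → 72
game_id=55: ✗
game_id=56: ✗
game_id=57: ✓ → 71
game_id=58: ✗
game_id=59: ✗
game_id=60: ✓ → 127
game_id=61: ✗
game_id=62: ✗
away_sum = 100 + 72 + 71 + 127 = 370
—
[home_pts_sum: home_pts BETWEEN 126 AND 127 OR quarter >= 1]
game_id=50: ✓ → 122
game_id=51: ✓ → 88
game_id=52: ✓ → 134
game_id=53: ✓ → 100
game_id=54: ✓ → 72
game_id=55: ✓ → 102
game_id=56: ✓ → 83
game_id=57: ✓ → 71
game_id=58: ✓ → 80
game_id=59: ✓ → 85
game_id=60: ✓ → 127
game_id=61: ✓ → 83
game_id=62: ✓ → 101
home_pts_sum = 122 + 88 + 134 + 100 + 72 + 102 + 83 + 71 + 80 + 85 + 127 + 83 + 101 = 1248
—
[quarter_sum: quarter = 4]
game_id=50: ✗
game_id=51: ✗
game_id=52: ✓ → 134
game_id=53: ✗
game_id=54: ✗
game_id=55: ✗
game_id=56: ✗
game_id=57: ✗
game_id=58: ✓ → 80
game_id=59: ✓ → 85
game_id=60: ✗
game_id=61: ✗
game_id=62: ✗
quarter_sum = 134 + 80 + 85 = 299

away_sum=370, home_pts_sum=1248, quarter_sum=299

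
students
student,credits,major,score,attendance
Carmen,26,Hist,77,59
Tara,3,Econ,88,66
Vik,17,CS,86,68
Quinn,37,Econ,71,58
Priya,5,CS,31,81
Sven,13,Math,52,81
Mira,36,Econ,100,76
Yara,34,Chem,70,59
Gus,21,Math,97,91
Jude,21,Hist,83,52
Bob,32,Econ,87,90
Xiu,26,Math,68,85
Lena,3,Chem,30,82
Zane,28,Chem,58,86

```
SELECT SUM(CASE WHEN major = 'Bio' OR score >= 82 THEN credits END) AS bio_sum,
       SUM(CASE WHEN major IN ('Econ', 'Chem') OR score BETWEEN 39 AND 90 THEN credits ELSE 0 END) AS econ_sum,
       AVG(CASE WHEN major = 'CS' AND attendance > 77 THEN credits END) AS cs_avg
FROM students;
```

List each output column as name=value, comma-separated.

bio_sum=130, econ_sum=276, cs_avg=5

[bio_sum: major = 'Bio' OR score >= 82]
student=Carmen: ✗
student=Tara: ✓ → 3
student=Vik: ✓ → 17
student=Quinn: ✗
student=Priya: ✗
student=Sven: ✗
student=Mira: ✓ → 36
student=Yara: ✗
student=Gus: ✓ → 21
student=Jude: ✓ → 21
student=Bob: ✓ → 32
student=Xiu: ✗
student=Lena: ✗
student=Zane: ✗
bio_sum = 3 + 17 + 36 + 21 + 21 + 32 = 130
—
[econ_sum: major IN ('Econ', 'Chem') OR score BETWEEN 39 AND 90]
student=Carmen: ✓ → 26
student=Tara: ✓ → 3
student=Vik: ✓ → 17
student=Quinn: ✓ → 37
student=Priya: ✗
student=Sven: ✓ → 13
student=Mira: ✓ → 36
student=Yara: ✓ → 34
student=Gus: ✗
student=Jude: ✓ → 21
student=Bob: ✓ → 32
student=Xiu: ✓ → 26
student=Lena: ✓ → 3
student=Zane: ✓ → 28
econ_sum = 26 + 3 + 17 + 37 + 13 + 36 + 34 + 21 + 32 + 26 + 3 + 28 = 276
—
[cs_avg: major = 'CS' AND attendance > 77]
student=Carmen: ✗
student=Tara: ✗
student=Vik: ✗
student=Quinn: ✗
student=Priya: ✓ → 5
student=Sven: ✗
student=Mira: ✗
student=Yara: ✗
student=Gus: ✗
student=Jude: ✗
student=Bob: ✗
student=Xiu: ✗
student=Lena: ✗
student=Zane: ✗
cs_avg = 5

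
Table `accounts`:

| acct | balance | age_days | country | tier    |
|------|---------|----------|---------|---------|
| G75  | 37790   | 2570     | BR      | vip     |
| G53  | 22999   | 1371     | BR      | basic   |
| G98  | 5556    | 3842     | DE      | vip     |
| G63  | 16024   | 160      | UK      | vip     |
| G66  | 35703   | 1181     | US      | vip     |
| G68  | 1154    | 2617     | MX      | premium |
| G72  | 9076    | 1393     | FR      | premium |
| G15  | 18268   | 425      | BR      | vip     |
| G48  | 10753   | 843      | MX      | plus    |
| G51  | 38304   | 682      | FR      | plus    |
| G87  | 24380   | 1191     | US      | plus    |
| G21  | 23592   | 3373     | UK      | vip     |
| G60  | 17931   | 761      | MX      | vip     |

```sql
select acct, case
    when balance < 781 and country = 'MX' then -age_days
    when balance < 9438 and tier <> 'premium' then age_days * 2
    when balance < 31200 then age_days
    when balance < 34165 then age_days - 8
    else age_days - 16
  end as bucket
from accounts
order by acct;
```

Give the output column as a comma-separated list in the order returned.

425, 3373, 843, 666, 1371, 761, 160, 1165, 2617, 1393, 2554, 1191, 7684

acct=G15: balance < 31200 → 425
acct=G21: balance < 31200 → 3373
acct=G48: balance < 31200 → 843
acct=G51: ELSE → 666
acct=G53: balance < 31200 → 1371
acct=G60: balance < 31200 → 761
acct=G63: balance < 31200 → 160
acct=G66: ELSE → 1165
acct=G68: balance < 31200 → 2617
acct=G72: balance < 31200 → 1393
acct=G75: ELSE → 2554
acct=G87: balance < 31200 → 1191
acct=G98: balance < 9438 and tier <> 'premium' → 7684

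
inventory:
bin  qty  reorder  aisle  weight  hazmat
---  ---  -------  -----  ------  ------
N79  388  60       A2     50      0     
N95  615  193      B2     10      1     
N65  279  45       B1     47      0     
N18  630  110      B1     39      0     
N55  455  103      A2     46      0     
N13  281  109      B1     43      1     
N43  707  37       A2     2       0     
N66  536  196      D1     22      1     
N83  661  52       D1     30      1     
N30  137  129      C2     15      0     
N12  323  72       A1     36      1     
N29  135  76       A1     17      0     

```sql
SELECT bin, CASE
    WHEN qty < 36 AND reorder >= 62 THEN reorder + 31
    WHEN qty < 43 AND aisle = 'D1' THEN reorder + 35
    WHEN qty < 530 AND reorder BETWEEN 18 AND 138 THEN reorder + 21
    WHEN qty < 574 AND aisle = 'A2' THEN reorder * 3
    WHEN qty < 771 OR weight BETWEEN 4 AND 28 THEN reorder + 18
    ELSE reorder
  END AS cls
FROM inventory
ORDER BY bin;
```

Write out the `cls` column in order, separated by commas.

93, 130, 128, 97, 150, 55, 124, 66, 214, 81, 70, 211

bin=N12: qty < 530 AND reorder BETWEEN 18 AND 138 → 93
bin=N13: qty < 530 AND reorder BETWEEN 18 AND 138 → 130
bin=N18: qty < 771 OR weight BETWEEN 4 AND 28 → 128
bin=N29: qty < 530 AND reorder BETWEEN 18 AND 138 → 97
bin=N30: qty < 530 AND reorder BETWEEN 18 AND 138 → 150
bin=N43: qty < 771 OR weight BETWEEN 4 AND 28 → 55
bin=N55: qty < 530 AND reorder BETWEEN 18 AND 138 → 124
bin=N65: qty < 530 AND reorder BETWEEN 18 AND 138 → 66
bin=N66: qty < 771 OR weight BETWEEN 4 AND 28 → 214
bin=N79: qty < 530 AND reorder BETWEEN 18 AND 138 → 81
bin=N83: qty < 771 OR weight BETWEEN 4 AND 28 → 70
bin=N95: qty < 771 OR weight BETWEEN 4 AND 28 → 211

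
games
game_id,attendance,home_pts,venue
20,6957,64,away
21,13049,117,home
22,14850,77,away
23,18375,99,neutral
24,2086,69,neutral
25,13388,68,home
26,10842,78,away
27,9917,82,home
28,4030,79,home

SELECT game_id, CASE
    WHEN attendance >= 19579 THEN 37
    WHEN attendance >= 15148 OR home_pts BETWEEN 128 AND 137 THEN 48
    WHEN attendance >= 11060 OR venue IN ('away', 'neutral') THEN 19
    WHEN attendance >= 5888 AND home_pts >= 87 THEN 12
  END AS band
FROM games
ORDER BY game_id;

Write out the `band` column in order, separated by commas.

19, 19, 19, 48, 19, 19, 19, NULL, NULL

game_id=20: attendance >= 11060 OR venue IN ('away', 'neutral') → 19
game_id=21: attendance >= 11060 OR venue IN ('away', 'neutral') → 19
game_id=22: attendance >= 11060 OR venue IN ('away', 'neutral') → 19
game_id=23: attendance >= 15148 OR home_pts BETWEEN 128 AND 137 → 48
game_id=24: attendance >= 11060 OR venue IN ('away', 'neutral') → 19
game_id=25: attendance >= 11060 OR venue IN ('away', 'neutral') → 19
game_id=26: attendance >= 11060 OR venue IN ('away', 'neutral') → 19
game_id=27: (no match → NULL) → NULL
game_id=28: (no match → NULL) → NULL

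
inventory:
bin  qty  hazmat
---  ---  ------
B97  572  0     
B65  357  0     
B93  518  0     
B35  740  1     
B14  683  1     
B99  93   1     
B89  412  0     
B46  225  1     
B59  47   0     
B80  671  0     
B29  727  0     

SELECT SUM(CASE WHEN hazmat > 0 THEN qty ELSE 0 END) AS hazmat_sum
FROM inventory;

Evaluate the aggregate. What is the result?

1741

bin=B97: ✗
bin=B65: ✗
bin=B93: ✗
bin=B35: ✓ → 740
bin=B14: ✓ → 683
bin=B99: ✓ → 93
bin=B89: ✗
bin=B46: ✓ → 225
bin=B59: ✗
bin=B80: ✗
bin=B29: ✗
hazmat_sum = 740 + 683 + 93 + 225 = 1741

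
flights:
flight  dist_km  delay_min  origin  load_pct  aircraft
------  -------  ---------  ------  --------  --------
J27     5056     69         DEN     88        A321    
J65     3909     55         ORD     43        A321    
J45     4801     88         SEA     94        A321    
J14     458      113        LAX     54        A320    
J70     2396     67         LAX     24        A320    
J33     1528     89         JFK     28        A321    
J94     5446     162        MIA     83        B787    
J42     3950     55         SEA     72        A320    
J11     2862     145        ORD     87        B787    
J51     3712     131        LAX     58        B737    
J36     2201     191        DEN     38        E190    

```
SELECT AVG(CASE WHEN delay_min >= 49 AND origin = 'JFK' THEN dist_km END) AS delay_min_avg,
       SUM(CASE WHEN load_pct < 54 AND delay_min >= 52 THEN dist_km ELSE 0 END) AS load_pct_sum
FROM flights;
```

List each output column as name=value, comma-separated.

delay_min_avg=1528, load_pct_sum=10034

[delay_min_avg: delay_min >= 49 AND origin = 'JFK']
flight=J27: ✗
flight=J65: ✗
flight=J45: ✗
flight=J14: ✗
flight=J70: ✗
flight=J33: ✓ → 1528
flight=J94: ✗
flight=J42: ✗
flight=J11: ✗
flight=J51: ✗
flight=J36: ✗
delay_min_avg = 1528
—
[load_pct_sum: load_pct < 54 AND delay_min >= 52]
flight=J27: ✗
flight=J65: ✓ → 3909
flight=J45: ✗
flight=J14: ✗
flight=J70: ✓ → 2396
flight=J33: ✓ → 1528
flight=J94: ✗
flight=J42: ✗
flight=J11: ✗
flight=J51: ✗
flight=J36: ✓ → 2201
load_pct_sum = 3909 + 2396 + 1528 + 2201 = 10034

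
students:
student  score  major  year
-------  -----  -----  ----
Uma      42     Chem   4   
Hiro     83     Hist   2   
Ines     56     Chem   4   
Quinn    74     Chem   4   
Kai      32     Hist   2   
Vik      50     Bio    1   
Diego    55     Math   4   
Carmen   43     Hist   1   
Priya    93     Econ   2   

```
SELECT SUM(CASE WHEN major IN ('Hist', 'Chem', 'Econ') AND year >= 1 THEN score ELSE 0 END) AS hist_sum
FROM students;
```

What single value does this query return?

423

student=Uma: ✓ → 42
student=Hiro: ✓ → 83
student=Ines: ✓ → 56
student=Quinn: ✓ → 74
student=Kai: ✓ → 32
student=Vik: ✗
student=Diego: ✗
student=Carmen: ✓ → 43
student=Priya: ✓ → 93
hist_sum = 42 + 83 + 56 + 74 + 32 + 43 + 93 = 423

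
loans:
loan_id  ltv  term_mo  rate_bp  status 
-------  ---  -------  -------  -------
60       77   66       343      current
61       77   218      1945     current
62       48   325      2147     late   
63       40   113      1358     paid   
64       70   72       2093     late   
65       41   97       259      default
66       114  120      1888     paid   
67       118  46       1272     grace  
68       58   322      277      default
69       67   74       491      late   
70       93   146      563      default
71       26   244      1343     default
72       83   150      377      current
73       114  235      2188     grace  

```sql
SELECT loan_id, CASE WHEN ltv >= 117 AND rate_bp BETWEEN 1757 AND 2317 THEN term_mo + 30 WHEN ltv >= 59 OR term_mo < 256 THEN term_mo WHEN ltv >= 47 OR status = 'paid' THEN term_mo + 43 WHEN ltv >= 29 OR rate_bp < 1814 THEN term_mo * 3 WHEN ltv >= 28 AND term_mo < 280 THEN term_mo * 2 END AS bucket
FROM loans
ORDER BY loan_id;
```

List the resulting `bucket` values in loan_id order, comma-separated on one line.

loan_id=60: ltv >= 59 OR term_mo < 256 → 66
loan_id=61: ltv >= 59 OR term_mo < 256 → 218
loan_id=62: ltv >= 47 OR status = 'paid' → 368
loan_id=63: ltv >= 59 OR term_mo < 256 → 113
loan_id=64: ltv >= 59 OR term_mo < 256 → 72
loan_id=65: ltv >= 59 OR term_mo < 256 → 97
loan_id=66: ltv >= 59 OR term_mo < 256 → 120
loan_id=67: ltv >= 59 OR term_mo < 256 → 46
loan_id=68: ltv >= 47 OR status = 'paid' → 365
loan_id=69: ltv >= 59 OR term_mo < 256 → 74
loan_id=70: ltv >= 59 OR term_mo < 256 → 146
loan_id=71: ltv >= 59 OR term_mo < 256 → 244
loan_id=72: ltv >= 59 OR term_mo < 256 → 150
loan_id=73: ltv >= 59 OR term_mo < 256 → 235

66, 218, 368, 113, 72, 97, 120, 46, 365, 74, 146, 244, 150, 235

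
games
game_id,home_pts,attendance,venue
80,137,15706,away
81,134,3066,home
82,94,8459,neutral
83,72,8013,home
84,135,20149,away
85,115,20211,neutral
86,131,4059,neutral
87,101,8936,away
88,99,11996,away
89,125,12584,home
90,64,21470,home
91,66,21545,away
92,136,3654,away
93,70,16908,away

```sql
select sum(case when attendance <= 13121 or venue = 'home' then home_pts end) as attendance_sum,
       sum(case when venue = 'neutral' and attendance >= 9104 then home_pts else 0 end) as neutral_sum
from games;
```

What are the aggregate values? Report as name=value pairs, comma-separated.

attendance_sum=956, neutral_sum=115

[attendance_sum: attendance <= 13121 or venue = 'home']
game_id=80: ✗
game_id=81: ✓ → 134
game_id=82: ✓ → 94
game_id=83: ✓ → 72
game_id=84: ✗
game_id=85: ✗
game_id=86: ✓ → 131
game_id=87: ✓ → 101
game_id=88: ✓ → 99
game_id=89: ✓ → 125
game_id=90: ✓ → 64
game_id=91: ✗
game_id=92: ✓ → 136
game_id=93: ✗
attendance_sum = 134 + 94 + 72 + 131 + 101 + 99 + 125 + 64 + 136 = 956
—
[neutral_sum: venue = 'neutral' and attendance >= 9104]
game_id=80: ✗
game_id=81: ✗
game_id=82: ✗
game_id=83: ✗
game_id=84: ✗
game_id=85: ✓ → 115
game_id=86: ✗
game_id=87: ✗
game_id=88: ✗
game_id=89: ✗
game_id=90: ✗
game_id=91: ✗
game_id=92: ✗
game_id=93: ✗
neutral_sum = 115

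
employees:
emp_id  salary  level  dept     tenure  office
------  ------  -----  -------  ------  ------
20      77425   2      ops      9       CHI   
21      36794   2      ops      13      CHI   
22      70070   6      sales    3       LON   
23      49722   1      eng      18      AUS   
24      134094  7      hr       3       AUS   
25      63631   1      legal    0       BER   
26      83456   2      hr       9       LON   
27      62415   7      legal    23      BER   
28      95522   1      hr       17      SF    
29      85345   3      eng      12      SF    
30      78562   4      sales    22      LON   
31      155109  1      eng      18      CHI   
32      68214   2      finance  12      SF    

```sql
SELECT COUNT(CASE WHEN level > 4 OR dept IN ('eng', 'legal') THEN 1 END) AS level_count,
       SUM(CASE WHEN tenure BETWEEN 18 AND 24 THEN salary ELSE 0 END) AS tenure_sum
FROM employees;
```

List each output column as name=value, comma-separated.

level_count=7, tenure_sum=345808

[level_count: level > 4 OR dept IN ('eng', 'legal')]
emp_id=20: ✗
emp_id=21: ✗
emp_id=22: ✓ → 1
emp_id=23: ✓ → 1
emp_id=24: ✓ → 1
emp_id=25: ✓ → 1
emp_id=26: ✗
emp_id=27: ✓ → 1
emp_id=28: ✗
emp_id=29: ✓ → 1
emp_id=30: ✗
emp_id=31: ✓ → 1
emp_id=32: ✗
level_count = COUNT(1, 1, 1, 1, 1, 1, 1) = 7
—
[tenure_sum: tenure BETWEEN 18 AND 24]
emp_id=20: ✗
emp_id=21: ✗
emp_id=22: ✗
emp_id=23: ✓ → 49722
emp_id=24: ✗
emp_id=25: ✗
emp_id=26: ✗
emp_id=27: ✓ → 62415
emp_id=28: ✗
emp_id=29: ✗
emp_id=30: ✓ → 78562
emp_id=31: ✓ → 155109
emp_id=32: ✗
tenure_sum = 49722 + 62415 + 78562 + 155109 = 345808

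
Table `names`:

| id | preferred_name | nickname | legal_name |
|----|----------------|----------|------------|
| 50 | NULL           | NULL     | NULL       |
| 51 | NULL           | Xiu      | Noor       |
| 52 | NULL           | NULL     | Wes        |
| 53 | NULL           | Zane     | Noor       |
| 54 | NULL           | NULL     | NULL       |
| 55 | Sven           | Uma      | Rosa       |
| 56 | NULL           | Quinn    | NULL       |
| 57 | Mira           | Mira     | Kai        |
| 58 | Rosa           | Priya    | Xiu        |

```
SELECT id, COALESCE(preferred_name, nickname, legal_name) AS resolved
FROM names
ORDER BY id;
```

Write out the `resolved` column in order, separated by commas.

id=50: preferred_name=NULL, nickname=NULL, legal_name=NULL (all NULL) → NULL
id=51: preferred_name=NULL, nickname=Xiu → Xiu
id=52: preferred_name=NULL, nickname=NULL, legal_name=Wes → Wes
id=53: preferred_name=NULL, nickname=Zane → Zane
id=54: preferred_name=NULL, nickname=NULL, legal_name=NULL (all NULL) → NULL
id=55: preferred_name=Sven → Sven
id=56: preferred_name=NULL, nickname=Quinn → Quinn
id=57: preferred_name=Mira → Mira
id=58: preferred_name=Rosa → Rosa

NULL, Xiu, Wes, Zane, NULL, Sven, Quinn, Mira, Rosa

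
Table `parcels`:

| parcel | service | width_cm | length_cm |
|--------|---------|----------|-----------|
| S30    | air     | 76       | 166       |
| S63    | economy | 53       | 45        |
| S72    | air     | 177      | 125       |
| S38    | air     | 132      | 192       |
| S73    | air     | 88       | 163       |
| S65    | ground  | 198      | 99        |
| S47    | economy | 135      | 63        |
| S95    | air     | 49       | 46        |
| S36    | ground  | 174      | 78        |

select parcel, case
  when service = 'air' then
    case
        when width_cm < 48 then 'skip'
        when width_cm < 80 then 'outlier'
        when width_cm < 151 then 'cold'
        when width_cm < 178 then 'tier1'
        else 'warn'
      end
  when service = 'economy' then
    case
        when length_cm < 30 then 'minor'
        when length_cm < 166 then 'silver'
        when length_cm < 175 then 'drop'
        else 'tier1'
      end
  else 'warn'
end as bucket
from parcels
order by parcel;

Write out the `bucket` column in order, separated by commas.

outlier, warn, cold, silver, silver, warn, tier1, cold, outlier

parcel=S30: service='air' → inner[width_cm < 80] → outlier
parcel=S36: service='ground' → outer ELSE → warn
parcel=S38: service='air' → inner[width_cm < 151] → cold
parcel=S47: service='economy' → inner[length_cm < 166] → silver
parcel=S63: service='economy' → inner[length_cm < 166] → silver
parcel=S65: service='ground' → outer ELSE → warn
parcel=S72: service='air' → inner[width_cm < 178] → tier1
parcel=S73: service='air' → inner[width_cm < 151] → cold
parcel=S95: service='air' → inner[width_cm < 80] → outlier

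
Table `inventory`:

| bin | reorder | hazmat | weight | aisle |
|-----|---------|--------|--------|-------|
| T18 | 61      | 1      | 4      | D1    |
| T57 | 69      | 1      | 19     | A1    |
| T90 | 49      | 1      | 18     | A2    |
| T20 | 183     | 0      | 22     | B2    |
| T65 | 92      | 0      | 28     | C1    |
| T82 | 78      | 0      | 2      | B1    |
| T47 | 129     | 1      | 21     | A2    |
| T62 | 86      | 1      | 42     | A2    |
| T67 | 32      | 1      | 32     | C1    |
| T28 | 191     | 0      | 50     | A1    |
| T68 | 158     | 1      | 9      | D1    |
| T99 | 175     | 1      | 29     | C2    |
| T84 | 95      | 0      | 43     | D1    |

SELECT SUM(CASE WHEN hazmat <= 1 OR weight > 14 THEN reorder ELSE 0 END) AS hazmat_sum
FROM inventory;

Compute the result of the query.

bin=T18: ✓ → 61
bin=T57: ✓ → 69
bin=T90: ✓ → 49
bin=T20: ✓ → 183
bin=T65: ✓ → 92
bin=T82: ✓ → 78
bin=T47: ✓ → 129
bin=T62: ✓ → 86
bin=T67: ✓ → 32
bin=T28: ✓ → 191
bin=T68: ✓ → 158
bin=T99: ✓ → 175
bin=T84: ✓ → 95
hazmat_sum = 61 + 69 + 49 + 183 + 92 + 78 + 129 + 86 + 32 + 191 + 158 + 175 + 95 = 1398

1398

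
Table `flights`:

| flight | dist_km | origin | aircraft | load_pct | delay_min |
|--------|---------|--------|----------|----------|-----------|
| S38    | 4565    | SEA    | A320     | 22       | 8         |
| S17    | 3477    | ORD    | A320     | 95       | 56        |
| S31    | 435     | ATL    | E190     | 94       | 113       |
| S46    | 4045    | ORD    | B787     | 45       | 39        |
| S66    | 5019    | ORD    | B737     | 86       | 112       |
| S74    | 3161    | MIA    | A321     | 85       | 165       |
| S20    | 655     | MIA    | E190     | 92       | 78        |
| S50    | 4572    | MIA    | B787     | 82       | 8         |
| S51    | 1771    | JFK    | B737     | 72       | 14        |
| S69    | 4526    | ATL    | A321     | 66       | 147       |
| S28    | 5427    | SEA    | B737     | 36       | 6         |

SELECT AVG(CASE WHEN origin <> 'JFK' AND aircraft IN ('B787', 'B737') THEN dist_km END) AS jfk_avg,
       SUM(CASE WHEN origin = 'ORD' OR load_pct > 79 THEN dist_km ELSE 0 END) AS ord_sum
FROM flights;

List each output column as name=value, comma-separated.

[jfk_avg: origin <> 'JFK' AND aircraft IN ('B787', 'B737')]
flight=S38: ✗
flight=S17: ✗
flight=S31: ✗
flight=S46: ✓ → 4045
flight=S66: ✓ → 5019
flight=S74: ✗
flight=S20: ✗
flight=S50: ✓ → 4572
flight=S51: ✗
flight=S69: ✗
flight=S28: ✓ → 5427
jfk_avg = (4045 + 5019 + 4572 + 5427) / 4 = 4765.75
—
[ord_sum: origin = 'ORD' OR load_pct > 79]
flight=S38: ✗
flight=S17: ✓ → 3477
flight=S31: ✓ → 435
flight=S46: ✓ → 4045
flight=S66: ✓ → 5019
flight=S74: ✓ → 3161
flight=S20: ✓ → 655
flight=S50: ✓ → 4572
flight=S51: ✗
flight=S69: ✗
flight=S28: ✗
ord_sum = 3477 + 435 + 4045 + 5019 + 3161 + 655 + 4572 = 21364

jfk_avg=4765.75, ord_sum=21364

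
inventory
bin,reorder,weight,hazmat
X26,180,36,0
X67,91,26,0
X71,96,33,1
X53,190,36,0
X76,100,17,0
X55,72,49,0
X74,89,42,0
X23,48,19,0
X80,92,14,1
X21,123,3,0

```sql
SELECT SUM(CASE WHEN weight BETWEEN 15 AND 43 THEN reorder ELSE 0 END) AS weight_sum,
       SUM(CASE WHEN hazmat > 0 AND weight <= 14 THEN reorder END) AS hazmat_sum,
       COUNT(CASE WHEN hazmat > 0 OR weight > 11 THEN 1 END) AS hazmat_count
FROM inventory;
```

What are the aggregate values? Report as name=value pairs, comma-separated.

weight_sum=794, hazmat_sum=92, hazmat_count=9

[weight_sum: weight BETWEEN 15 AND 43]
bin=X26: ✓ → 180
bin=X67: ✓ → 91
bin=X71: ✓ → 96
bin=X53: ✓ → 190
bin=X76: ✓ → 100
bin=X55: ✗
bin=X74: ✓ → 89
bin=X23: ✓ → 48
bin=X80: ✗
bin=X21: ✗
weight_sum = 180 + 91 + 96 + 190 + 100 + 89 + 48 = 794
—
[hazmat_sum: hazmat > 0 AND weight <= 14]
bin=X26: ✗
bin=X67: ✗
bin=X71: ✗
bin=X53: ✗
bin=X76: ✗
bin=X55: ✗
bin=X74: ✗
bin=X23: ✗
bin=X80: ✓ → 92
bin=X21: ✗
hazmat_sum = 92
—
[hazmat_count: hazmat > 0 OR weight > 11]
bin=X26: ✓ → 1
bin=X67: ✓ → 1
bin=X71: ✓ → 1
bin=X53: ✓ → 1
bin=X76: ✓ → 1
bin=X55: ✓ → 1
bin=X74: ✓ → 1
bin=X23: ✓ → 1
bin=X80: ✓ → 1
bin=X21: ✗
hazmat_count = COUNT(1, 1, 1, 1, 1, 1, 1, 1, 1) = 9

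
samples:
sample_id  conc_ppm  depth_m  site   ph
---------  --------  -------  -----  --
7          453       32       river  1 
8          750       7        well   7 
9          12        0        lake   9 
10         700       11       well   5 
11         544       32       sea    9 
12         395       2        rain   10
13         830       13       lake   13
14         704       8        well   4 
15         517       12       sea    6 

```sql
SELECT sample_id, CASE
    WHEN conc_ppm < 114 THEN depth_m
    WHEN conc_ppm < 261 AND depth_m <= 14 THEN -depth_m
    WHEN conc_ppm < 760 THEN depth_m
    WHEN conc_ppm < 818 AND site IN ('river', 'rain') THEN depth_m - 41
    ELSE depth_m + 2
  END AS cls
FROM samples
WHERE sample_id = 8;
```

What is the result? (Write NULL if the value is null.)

sample_id = 8: conc_ppm=750, depth_m=7, site=well, ph=7.
conc_ppm < 114 → false
conc_ppm < 261 AND depth_m <= 14 → false
conc_ppm < 760 → true → 7

7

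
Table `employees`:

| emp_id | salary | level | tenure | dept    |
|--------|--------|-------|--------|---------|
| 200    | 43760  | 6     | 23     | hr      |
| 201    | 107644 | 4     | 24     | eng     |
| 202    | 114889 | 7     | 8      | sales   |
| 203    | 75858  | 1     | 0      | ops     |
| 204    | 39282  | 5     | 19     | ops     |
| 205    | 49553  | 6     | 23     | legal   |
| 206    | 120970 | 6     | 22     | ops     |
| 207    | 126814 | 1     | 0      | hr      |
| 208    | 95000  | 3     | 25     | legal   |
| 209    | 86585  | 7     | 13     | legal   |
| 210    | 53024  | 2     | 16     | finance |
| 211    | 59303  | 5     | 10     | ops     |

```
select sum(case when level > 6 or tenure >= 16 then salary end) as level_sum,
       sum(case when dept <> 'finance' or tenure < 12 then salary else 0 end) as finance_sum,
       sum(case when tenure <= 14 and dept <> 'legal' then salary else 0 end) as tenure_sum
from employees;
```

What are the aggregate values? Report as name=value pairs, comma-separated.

level_sum=710707, finance_sum=919658, tenure_sum=376864

[level_sum: level > 6 or tenure >= 16]
emp_id=200: ✓ → 43760
emp_id=201: ✓ → 107644
emp_id=202: ✓ → 114889
emp_id=203: ✗
emp_id=204: ✓ → 39282
emp_id=205: ✓ → 49553
emp_id=206: ✓ → 120970
emp_id=207: ✗
emp_id=208: ✓ → 95000
emp_id=209: ✓ → 86585
emp_id=210: ✓ → 53024
emp_id=211: ✗
level_sum = 43760 + 107644 + 114889 + 39282 + 49553 + 120970 + 95000 + 86585 + 53024 = 710707
—
[finance_sum: dept <> 'finance' or tenure < 12]
emp_id=200: ✓ → 43760
emp_id=201: ✓ → 107644
emp_id=202: ✓ → 114889
emp_id=203: ✓ → 75858
emp_id=204: ✓ → 39282
emp_id=205: ✓ → 49553
emp_id=206: ✓ → 120970
emp_id=207: ✓ → 126814
emp_id=208: ✓ → 95000
emp_id=209: ✓ → 86585
emp_id=210: ✗
emp_id=211: ✓ → 59303
finance_sum = 43760 + 107644 + 114889 + 75858 + 39282 + 49553 + 120970 + 126814 + 95000 + 86585 + 59303 = 919658
—
[tenure_sum: tenure <= 14 and dept <> 'legal']
emp_id=200: ✗
emp_id=201: ✗
emp_id=202: ✓ → 114889
emp_id=203: ✓ → 75858
emp_id=204: ✗
emp_id=205: ✗
emp_id=206: ✗
emp_id=207: ✓ → 126814
emp_id=208: ✗
emp_id=209: ✗
emp_id=210: ✗
emp_id=211: ✓ → 59303
tenure_sum = 114889 + 75858 + 126814 + 59303 = 376864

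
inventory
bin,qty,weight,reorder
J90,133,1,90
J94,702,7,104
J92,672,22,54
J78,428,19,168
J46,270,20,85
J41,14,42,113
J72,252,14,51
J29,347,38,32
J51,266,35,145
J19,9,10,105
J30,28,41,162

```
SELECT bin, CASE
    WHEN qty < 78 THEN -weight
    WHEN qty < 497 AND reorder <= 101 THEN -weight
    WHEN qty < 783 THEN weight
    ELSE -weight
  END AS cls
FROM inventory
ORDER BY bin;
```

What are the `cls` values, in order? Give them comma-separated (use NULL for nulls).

bin=J19: qty < 78 → -10
bin=J29: qty < 497 AND reorder <= 101 → -38
bin=J30: qty < 78 → -41
bin=J41: qty < 78 → -42
bin=J46: qty < 497 AND reorder <= 101 → -20
bin=J51: qty < 783 → 35
bin=J72: qty < 497 AND reorder <= 101 → -14
bin=J78: qty < 783 → 19
bin=J90: qty < 497 AND reorder <= 101 → -1
bin=J92: qty < 783 → 22
bin=J94: qty < 783 → 7

-10, -38, -41, -42, -20, 35, -14, 19, -1, 22, 7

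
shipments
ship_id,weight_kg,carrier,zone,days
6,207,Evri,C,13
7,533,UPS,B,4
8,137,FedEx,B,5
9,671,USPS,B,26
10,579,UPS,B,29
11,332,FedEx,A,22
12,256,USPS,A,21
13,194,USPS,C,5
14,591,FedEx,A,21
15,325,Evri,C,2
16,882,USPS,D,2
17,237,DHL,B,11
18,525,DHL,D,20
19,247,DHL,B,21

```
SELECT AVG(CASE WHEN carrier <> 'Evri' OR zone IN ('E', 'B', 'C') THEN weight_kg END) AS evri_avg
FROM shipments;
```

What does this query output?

408.2857142857

ship_id=6: ✓ → 207
ship_id=7: ✓ → 533
ship_id=8: ✓ → 137
ship_id=9: ✓ → 671
ship_id=10: ✓ → 579
ship_id=11: ✓ → 332
ship_id=12: ✓ → 256
ship_id=13: ✓ → 194
ship_id=14: ✓ → 591
ship_id=15: ✓ → 325
ship_id=16: ✓ → 882
ship_id=17: ✓ → 237
ship_id=18: ✓ → 525
ship_id=19: ✓ → 247
evri_avg = (207 + 533 + 137 + 671 + 579 + 332 + 256 + 194 + 591 + 325 + 882 + 237 + 525 + 247) / 14 = 408.2857142857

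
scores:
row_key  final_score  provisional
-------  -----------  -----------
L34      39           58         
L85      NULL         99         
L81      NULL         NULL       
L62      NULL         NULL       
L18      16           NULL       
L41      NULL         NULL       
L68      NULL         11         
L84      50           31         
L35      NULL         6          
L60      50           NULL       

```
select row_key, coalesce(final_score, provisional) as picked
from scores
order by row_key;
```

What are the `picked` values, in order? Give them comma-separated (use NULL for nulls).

16, 39, 6, NULL, 50, NULL, 11, NULL, 50, 99

row_key=L18: final_score=16 → 16
row_key=L34: final_score=39 → 39
row_key=L35: final_score=NULL, provisional=6 → 6
row_key=L41: final_score=NULL, provisional=NULL (all NULL) → NULL
row_key=L60: final_score=50 → 50
row_key=L62: final_score=NULL, provisional=NULL (all NULL) → NULL
row_key=L68: final_score=NULL, provisional=11 → 11
row_key=L81: final_score=NULL, provisional=NULL (all NULL) → NULL
row_key=L84: final_score=50 → 50
row_key=L85: final_score=NULL, provisional=99 → 99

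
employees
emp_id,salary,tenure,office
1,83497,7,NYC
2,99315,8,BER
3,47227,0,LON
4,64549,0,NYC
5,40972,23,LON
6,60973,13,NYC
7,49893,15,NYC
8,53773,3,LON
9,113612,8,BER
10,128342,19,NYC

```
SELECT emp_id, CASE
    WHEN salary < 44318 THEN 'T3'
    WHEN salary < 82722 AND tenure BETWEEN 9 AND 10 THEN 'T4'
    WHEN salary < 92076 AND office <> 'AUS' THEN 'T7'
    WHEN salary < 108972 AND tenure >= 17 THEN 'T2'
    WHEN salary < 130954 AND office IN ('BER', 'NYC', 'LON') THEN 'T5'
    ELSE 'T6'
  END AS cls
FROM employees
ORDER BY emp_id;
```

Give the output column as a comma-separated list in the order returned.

emp_id=1: salary < 92076 AND office <> 'AUS' → T7
emp_id=2: salary < 130954 AND office IN ('BER', 'NYC', 'LON') → T5
emp_id=3: salary < 92076 AND office <> 'AUS' → T7
emp_id=4: salary < 92076 AND office <> 'AUS' → T7
emp_id=5: salary < 44318 → T3
emp_id=6: salary < 92076 AND office <> 'AUS' → T7
emp_id=7: salary < 92076 AND office <> 'AUS' → T7
emp_id=8: salary < 92076 AND office <> 'AUS' → T7
emp_id=9: salary < 130954 AND office IN ('BER', 'NYC', 'LON') → T5
emp_id=10: salary < 130954 AND office IN ('BER', 'NYC', 'LON') → T5

T7, T5, T7, T7, T3, T7, T7, T7, T5, T5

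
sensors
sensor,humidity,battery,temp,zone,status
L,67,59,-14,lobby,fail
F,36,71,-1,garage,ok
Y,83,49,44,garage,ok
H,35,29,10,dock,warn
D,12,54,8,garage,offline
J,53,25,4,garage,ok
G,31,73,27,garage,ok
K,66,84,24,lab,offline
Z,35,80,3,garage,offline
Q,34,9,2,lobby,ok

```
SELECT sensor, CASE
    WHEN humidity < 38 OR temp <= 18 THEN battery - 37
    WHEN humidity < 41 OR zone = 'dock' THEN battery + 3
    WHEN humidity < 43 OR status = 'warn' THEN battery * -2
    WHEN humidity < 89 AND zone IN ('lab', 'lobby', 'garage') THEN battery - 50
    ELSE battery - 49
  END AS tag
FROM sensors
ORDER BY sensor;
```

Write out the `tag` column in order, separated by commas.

sensor=D: humidity < 38 OR temp <= 18 → 17
sensor=F: humidity < 38 OR temp <= 18 → 34
sensor=G: humidity < 38 OR temp <= 18 → 36
sensor=H: humidity < 38 OR temp <= 18 → -8
sensor=J: humidity < 38 OR temp <= 18 → -12
sensor=K: humidity < 89 AND zone IN ('lab', 'lobby', 'garage') → 34
sensor=L: humidity < 38 OR temp <= 18 → 22
sensor=Q: humidity < 38 OR temp <= 18 → -28
sensor=Y: humidity < 89 AND zone IN ('lab', 'lobby', 'garage') → -1
sensor=Z: humidity < 38 OR temp <= 18 → 43

17, 34, 36, -8, -12, 34, 22, -28, -1, 43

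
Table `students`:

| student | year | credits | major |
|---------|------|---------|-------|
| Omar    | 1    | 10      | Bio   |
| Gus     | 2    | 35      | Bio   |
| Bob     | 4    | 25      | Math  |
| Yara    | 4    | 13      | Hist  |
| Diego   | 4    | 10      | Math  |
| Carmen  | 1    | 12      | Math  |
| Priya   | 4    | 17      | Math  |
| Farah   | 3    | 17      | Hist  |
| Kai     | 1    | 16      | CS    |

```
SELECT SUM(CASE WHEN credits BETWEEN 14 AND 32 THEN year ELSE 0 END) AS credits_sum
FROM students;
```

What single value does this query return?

12

student=Omar: ✗
student=Gus: ✗
student=Bob: ✓ → 4
student=Yara: ✗
student=Diego: ✗
student=Carmen: ✗
student=Priya: ✓ → 4
student=Farah: ✓ → 3
student=Kai: ✓ → 1
credits_sum = 4 + 4 + 3 + 1 = 12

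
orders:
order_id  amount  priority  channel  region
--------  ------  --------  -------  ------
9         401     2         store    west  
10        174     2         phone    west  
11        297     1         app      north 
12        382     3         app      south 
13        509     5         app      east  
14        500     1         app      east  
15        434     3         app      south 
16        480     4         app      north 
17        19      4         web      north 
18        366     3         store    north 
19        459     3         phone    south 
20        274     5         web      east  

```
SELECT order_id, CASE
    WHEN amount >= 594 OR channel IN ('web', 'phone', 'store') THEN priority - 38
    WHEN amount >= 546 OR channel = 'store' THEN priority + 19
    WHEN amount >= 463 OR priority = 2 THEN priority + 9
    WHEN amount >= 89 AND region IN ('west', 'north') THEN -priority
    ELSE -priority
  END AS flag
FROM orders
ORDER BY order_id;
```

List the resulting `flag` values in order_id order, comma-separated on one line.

-36, -36, -1, -3, 14, 10, -3, 13, -34, -35, -35, -33

order_id=9: amount >= 594 OR channel IN ('web', 'phone', 'store') → -36
order_id=10: amount >= 594 OR channel IN ('web', 'phone', 'store') → -36
order_id=11: amount >= 89 AND region IN ('west', 'north') → -1
order_id=12: ELSE → -3
order_id=13: amount >= 463 OR priority = 2 → 14
order_id=14: amount >= 463 OR priority = 2 → 10
order_id=15: ELSE → -3
order_id=16: amount >= 463 OR priority = 2 → 13
order_id=17: amount >= 594 OR channel IN ('web', 'phone', 'store') → -34
order_id=18: amount >= 594 OR channel IN ('web', 'phone', 'store') → -35
order_id=19: amount >= 594 OR channel IN ('web', 'phone', 'store') → -35
order_id=20: amount >= 594 OR channel IN ('web', 'phone', 'store') → -33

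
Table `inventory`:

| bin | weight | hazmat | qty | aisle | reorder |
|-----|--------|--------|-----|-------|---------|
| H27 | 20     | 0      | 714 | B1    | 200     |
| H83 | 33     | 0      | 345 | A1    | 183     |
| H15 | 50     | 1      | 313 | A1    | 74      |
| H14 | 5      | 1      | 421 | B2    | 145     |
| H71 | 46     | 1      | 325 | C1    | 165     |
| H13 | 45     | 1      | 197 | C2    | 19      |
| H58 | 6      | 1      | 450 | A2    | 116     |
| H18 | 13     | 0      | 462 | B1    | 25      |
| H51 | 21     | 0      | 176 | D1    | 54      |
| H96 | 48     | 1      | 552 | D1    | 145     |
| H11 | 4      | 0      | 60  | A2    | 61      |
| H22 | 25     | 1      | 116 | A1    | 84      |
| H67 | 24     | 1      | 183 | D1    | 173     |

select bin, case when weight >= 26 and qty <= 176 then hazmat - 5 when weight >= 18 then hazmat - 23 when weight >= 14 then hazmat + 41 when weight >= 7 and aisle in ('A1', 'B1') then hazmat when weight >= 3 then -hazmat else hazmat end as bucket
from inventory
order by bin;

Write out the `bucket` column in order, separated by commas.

bin=H11: weight >= 3 → 0
bin=H13: weight >= 18 → -22
bin=H14: weight >= 3 → -1
bin=H15: weight >= 18 → -22
bin=H18: weight >= 7 and aisle in ('A1', 'B1') → 0
bin=H22: weight >= 18 → -22
bin=H27: weight >= 18 → -23
bin=H51: weight >= 18 → -23
bin=H58: weight >= 3 → -1
bin=H67: weight >= 18 → -22
bin=H71: weight >= 18 → -22
bin=H83: weight >= 18 → -23
bin=H96: weight >= 18 → -22

0, -22, -1, -22, 0, -22, -23, -23, -1, -22, -22, -23, -22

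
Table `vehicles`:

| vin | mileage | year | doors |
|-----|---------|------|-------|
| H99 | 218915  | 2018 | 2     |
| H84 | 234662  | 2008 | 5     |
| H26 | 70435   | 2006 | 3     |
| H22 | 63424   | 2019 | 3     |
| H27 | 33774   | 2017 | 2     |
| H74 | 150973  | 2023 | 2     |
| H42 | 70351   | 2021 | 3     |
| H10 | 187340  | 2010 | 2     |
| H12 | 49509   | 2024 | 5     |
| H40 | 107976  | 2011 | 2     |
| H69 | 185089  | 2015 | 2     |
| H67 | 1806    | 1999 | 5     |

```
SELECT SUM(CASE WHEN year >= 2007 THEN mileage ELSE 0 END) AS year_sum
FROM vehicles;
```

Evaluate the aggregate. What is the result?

1302013

vin=H99: ✓ → 218915
vin=H84: ✓ → 234662
vin=H26: ✗
vin=H22: ✓ → 63424
vin=H27: ✓ → 33774
vin=H74: ✓ → 150973
vin=H42: ✓ → 70351
vin=H10: ✓ → 187340
vin=H12: ✓ → 49509
vin=H40: ✓ → 107976
vin=H69: ✓ → 185089
vin=H67: ✗
year_sum = 218915 + 234662 + 63424 + 33774 + 150973 + 70351 + 187340 + 49509 + 107976 + 185089 = 1302013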